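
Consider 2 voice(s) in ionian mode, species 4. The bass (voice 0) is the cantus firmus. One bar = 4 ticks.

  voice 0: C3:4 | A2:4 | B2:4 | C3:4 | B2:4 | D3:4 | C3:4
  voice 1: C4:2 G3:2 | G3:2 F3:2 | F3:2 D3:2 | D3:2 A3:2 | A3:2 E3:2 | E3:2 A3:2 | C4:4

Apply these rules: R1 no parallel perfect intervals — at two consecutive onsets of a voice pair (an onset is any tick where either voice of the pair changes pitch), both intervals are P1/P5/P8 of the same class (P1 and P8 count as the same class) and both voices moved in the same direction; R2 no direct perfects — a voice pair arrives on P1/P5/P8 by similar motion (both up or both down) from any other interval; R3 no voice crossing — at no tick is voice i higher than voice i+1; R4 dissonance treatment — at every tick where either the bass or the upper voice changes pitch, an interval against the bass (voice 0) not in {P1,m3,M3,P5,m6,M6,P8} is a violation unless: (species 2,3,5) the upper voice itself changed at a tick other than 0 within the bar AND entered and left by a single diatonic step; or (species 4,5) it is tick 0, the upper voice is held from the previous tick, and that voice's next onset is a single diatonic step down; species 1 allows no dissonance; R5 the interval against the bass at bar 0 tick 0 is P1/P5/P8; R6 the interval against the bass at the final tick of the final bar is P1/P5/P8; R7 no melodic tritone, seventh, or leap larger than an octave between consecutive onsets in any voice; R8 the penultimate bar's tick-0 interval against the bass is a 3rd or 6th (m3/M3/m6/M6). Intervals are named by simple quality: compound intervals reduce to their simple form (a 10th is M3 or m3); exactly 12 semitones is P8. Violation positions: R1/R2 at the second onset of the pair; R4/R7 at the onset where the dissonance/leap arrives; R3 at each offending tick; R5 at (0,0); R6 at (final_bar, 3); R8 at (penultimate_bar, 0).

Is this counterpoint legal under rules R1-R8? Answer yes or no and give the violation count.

bar 0: v0=C3 v1=C4 (P8)
bar 1: v0=A2 v1=G3 (m7)
bar 2: v0=B2 v1=F3 (TT)
bar 3: v0=C3 v1=D3 (M2)
bar 4: v0=B2 v1=A3 (m7)
bar 5: v0=D3 v1=E3 (M2)
bar 6: v0=C3 v1=C4 (P8)
  R4 @ bar2.0: B2/F3 TT untreated
  R4 @ bar3.0: C3/D3 M2 untreated
  R4 @ bar4.0: B2/A3 m7 untreated
  R4 @ bar4.2: B2/E3 P4 untreated
  R4 @ bar5.0: D3/E3 M2 untreated
  R8 @ bar5.0: penult M2 not 3rd/6th

No (6 violations)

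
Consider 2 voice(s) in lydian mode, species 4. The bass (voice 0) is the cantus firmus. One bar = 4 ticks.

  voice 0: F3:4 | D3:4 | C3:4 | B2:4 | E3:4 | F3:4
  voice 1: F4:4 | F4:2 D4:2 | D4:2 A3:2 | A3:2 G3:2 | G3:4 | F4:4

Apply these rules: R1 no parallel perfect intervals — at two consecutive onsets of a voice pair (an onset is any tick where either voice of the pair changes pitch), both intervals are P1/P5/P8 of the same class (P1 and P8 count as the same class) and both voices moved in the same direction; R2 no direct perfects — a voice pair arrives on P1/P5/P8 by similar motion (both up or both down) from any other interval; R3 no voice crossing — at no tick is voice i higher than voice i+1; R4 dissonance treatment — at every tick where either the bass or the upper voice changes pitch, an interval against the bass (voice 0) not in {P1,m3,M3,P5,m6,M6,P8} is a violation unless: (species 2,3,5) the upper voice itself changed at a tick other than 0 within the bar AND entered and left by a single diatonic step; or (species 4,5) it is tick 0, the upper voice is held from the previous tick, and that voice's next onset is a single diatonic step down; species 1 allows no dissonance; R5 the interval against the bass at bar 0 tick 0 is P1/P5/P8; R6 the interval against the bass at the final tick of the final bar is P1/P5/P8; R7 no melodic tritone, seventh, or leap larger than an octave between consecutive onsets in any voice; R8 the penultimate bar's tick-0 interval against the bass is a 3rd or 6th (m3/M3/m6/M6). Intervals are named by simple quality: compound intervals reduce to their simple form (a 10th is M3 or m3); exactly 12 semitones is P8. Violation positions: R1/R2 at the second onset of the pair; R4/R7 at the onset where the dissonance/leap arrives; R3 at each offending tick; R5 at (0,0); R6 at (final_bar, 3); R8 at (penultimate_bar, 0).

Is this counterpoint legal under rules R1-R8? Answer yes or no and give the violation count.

bar 0: v0=F3 v1=F4 (P8)
bar 1: v0=D3 v1=F4 (m3)
bar 2: v0=C3 v1=D4 (M2)
bar 3: v0=B2 v1=A3 (m7)
bar 4: v0=E3 v1=G3 (m3)
bar 5: v0=F3 v1=F4 (P8)
  R4 @ bar2.0: C3/D4 M2 untreated
  R2 @ bar5.0: E3/G3 m3 -> F3/F4 P8 similar
  R7 @ bar5.0: G3->F4 leap 10st

No (3 violations)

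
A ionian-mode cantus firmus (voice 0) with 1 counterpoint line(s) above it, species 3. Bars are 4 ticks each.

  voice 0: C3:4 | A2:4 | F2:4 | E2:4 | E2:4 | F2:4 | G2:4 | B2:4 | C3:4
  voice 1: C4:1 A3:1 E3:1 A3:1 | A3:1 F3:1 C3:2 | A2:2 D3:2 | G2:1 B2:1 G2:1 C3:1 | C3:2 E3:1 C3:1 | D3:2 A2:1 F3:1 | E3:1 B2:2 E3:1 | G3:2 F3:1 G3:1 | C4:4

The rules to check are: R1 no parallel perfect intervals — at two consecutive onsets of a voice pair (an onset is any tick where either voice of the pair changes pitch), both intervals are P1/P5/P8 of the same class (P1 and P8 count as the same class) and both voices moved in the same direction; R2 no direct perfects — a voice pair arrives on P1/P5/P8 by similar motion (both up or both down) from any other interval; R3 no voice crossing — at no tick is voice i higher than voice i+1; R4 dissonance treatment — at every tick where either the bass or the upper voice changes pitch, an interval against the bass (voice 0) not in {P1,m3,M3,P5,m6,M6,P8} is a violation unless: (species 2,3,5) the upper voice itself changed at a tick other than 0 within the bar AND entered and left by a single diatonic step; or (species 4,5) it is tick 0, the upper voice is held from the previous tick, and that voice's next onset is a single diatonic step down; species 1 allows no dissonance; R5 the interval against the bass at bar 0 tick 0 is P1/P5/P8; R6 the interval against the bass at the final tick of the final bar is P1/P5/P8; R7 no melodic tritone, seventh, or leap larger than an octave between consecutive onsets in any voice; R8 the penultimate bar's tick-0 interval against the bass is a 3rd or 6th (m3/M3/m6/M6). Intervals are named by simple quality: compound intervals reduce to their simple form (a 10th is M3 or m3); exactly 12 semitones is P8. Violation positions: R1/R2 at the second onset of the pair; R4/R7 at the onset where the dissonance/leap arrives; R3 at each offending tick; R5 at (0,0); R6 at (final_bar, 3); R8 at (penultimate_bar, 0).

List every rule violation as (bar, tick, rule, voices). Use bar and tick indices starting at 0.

(8, 0, R2, (0, 1))

bar 0: v0=C3 v1=C4 downbeat P8
bar 1: v0=A2 v1=A3 downbeat P8
bar 2: v0=F2 v1=A2 downbeat M3
bar 3: v0=E2 v1=G2 downbeat m3
bar 4: v0=E2 v1=C3 downbeat m6
bar 5: v0=F2 v1=D3 downbeat M6
bar 6: v0=G2 v1=E3 downbeat M6
bar 7: v0=B2 v1=G3 downbeat m6
bar 8: v0=C3 v1=C4 downbeat P8
  -> R2 @ bar 8 tick 0 v(0, 1): B2/G3 m6 -> C3/C4 P8 similar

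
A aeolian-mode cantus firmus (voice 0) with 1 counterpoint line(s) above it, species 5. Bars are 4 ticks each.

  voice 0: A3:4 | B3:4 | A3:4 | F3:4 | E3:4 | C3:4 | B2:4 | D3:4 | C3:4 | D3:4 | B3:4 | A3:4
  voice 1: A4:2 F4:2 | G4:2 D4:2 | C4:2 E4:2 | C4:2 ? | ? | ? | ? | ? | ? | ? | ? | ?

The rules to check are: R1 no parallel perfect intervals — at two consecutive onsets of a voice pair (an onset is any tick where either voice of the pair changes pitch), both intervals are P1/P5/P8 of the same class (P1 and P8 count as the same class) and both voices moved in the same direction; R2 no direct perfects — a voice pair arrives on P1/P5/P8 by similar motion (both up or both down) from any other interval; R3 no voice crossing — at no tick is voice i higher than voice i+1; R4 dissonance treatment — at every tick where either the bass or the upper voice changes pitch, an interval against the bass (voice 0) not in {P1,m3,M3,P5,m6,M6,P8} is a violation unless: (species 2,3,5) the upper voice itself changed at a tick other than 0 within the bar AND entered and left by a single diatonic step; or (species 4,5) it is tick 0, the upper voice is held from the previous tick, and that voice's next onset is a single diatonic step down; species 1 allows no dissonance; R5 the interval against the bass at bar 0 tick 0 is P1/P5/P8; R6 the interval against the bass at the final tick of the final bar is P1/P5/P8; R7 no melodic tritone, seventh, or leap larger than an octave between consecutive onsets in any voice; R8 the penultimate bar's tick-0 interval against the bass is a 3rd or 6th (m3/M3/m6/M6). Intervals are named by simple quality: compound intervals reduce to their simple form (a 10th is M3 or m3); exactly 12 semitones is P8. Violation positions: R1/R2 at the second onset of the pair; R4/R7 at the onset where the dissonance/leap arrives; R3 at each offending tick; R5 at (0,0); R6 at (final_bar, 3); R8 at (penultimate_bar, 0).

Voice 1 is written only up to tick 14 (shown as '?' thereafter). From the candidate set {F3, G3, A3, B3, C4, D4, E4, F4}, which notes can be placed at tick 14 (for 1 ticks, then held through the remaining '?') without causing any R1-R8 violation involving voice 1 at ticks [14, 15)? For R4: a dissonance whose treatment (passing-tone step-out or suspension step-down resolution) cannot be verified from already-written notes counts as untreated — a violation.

F3: legal
G3: violates R4
A3: legal
B3: violates R4
C4: legal
D4: legal
E4: violates R4
F4: legal

{A3, C4, D4, F3, F4}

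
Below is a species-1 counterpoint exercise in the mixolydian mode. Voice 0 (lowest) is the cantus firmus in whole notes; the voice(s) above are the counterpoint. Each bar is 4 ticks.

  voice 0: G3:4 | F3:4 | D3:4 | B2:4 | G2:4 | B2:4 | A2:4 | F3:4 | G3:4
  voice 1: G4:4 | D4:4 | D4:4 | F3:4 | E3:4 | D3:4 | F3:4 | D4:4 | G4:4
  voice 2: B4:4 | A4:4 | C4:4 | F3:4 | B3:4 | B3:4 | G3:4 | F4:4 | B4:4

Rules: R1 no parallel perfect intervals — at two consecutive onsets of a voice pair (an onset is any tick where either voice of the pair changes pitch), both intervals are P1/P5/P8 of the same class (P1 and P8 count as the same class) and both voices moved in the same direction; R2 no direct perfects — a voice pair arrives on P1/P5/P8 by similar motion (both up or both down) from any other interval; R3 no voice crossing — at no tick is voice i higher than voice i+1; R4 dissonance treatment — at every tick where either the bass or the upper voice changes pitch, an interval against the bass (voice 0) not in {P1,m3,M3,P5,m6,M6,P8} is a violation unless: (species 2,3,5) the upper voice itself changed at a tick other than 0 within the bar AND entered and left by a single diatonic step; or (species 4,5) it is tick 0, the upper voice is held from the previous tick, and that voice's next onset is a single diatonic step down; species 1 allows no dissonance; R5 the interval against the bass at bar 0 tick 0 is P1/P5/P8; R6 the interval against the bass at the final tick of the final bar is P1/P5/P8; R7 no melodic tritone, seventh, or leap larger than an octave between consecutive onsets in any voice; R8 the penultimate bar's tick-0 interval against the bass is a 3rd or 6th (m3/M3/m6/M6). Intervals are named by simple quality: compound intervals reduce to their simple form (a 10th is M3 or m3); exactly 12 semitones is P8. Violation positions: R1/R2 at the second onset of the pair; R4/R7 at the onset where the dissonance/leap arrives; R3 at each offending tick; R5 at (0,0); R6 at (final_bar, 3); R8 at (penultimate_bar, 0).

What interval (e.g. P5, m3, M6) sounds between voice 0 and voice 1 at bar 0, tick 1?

P8

voice 0=G3 voice 1=G4 -> P8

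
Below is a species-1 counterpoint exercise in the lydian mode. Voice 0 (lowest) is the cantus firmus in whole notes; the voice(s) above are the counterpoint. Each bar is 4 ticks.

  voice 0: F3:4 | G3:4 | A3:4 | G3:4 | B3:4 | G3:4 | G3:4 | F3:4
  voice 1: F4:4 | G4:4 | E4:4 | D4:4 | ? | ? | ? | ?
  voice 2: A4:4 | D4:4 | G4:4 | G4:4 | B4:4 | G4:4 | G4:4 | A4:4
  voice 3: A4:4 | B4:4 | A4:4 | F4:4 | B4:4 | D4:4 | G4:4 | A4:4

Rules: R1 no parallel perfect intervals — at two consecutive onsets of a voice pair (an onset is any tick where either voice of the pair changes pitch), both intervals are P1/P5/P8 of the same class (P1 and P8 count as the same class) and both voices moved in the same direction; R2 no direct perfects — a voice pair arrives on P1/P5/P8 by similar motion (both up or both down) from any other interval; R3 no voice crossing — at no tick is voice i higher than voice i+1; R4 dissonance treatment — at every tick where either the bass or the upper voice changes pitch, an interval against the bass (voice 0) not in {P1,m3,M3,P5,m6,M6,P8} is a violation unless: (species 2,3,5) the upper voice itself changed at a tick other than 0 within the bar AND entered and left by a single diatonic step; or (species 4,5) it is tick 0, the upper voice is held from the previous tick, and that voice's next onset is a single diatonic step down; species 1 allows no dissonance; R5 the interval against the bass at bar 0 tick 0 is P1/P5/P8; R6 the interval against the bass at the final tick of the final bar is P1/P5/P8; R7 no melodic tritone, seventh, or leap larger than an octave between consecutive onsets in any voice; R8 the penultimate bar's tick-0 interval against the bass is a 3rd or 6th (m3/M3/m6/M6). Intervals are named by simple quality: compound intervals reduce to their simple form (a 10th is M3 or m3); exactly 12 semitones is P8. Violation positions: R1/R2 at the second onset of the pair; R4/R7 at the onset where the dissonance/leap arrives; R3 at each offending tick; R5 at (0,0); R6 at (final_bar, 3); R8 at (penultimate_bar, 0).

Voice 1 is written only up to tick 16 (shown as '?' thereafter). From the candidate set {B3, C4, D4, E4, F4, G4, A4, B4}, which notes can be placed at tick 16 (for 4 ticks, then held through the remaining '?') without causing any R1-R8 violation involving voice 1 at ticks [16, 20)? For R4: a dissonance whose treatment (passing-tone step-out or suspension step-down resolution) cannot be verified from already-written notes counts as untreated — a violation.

{B3, D4, G4}

B3: legal
C4: violates R4
D4: legal
E4: violates R2,R4
F4: violates R4
G4: legal
A4: violates R4
B4: violates R2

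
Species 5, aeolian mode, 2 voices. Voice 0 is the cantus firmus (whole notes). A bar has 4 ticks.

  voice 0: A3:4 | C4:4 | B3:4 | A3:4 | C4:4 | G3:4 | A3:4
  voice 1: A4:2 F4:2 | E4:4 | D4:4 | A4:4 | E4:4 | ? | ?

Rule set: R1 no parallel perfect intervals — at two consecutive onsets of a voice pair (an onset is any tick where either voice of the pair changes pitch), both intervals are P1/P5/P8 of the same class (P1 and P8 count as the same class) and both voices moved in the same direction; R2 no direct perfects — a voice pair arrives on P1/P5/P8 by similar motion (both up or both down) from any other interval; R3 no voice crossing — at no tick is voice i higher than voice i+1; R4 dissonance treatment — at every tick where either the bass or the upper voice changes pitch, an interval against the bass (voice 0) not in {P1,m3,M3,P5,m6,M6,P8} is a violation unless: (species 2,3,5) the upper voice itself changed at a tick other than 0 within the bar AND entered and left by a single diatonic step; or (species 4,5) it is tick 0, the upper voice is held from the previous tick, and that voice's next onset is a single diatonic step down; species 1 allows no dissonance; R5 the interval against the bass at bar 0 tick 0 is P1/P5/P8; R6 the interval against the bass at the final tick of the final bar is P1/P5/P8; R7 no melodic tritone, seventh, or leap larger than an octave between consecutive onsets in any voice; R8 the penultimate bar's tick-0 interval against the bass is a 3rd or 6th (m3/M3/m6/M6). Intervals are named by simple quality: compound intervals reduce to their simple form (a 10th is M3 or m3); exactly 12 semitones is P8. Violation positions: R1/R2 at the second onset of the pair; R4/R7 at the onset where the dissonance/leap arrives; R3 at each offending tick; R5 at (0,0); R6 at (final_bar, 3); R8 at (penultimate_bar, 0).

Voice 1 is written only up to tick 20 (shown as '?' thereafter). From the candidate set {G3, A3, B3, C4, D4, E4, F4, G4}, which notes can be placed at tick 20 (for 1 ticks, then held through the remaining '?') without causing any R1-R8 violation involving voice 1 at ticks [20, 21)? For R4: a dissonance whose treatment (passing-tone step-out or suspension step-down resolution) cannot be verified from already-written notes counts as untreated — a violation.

G3: violates R2,R8
A3: violates R4,R8
B3: legal
C4: violates R4,R8
D4: violates R2,R8
E4: legal
F4: violates R4,R8
G4: violates R8

{B3, E4}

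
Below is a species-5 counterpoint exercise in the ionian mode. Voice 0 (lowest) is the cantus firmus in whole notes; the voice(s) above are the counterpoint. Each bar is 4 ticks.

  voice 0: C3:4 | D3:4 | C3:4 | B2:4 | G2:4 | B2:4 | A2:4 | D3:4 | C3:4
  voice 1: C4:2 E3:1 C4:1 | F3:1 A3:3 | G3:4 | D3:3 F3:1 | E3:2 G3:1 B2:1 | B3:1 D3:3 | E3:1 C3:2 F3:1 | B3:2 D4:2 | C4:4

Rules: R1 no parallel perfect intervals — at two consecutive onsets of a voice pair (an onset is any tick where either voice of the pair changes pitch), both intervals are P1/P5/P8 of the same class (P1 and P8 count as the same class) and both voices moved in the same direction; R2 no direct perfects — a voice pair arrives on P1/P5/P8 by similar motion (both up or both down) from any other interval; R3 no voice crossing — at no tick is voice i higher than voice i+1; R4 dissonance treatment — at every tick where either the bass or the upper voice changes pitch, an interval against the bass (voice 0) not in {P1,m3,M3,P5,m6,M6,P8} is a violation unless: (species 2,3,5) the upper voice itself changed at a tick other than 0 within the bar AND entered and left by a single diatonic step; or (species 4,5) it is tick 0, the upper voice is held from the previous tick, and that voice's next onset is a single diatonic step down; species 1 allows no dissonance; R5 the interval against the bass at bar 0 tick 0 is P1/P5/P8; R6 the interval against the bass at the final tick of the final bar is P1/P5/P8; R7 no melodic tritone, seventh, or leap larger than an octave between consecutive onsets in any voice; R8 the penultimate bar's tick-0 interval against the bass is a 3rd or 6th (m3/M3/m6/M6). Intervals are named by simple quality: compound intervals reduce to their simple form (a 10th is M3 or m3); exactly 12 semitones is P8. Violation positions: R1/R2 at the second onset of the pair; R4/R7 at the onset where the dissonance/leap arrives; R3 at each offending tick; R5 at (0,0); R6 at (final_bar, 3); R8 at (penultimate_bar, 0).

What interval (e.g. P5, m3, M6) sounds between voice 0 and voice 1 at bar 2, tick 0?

voice 0=C3 voice 1=G3 -> P5

P5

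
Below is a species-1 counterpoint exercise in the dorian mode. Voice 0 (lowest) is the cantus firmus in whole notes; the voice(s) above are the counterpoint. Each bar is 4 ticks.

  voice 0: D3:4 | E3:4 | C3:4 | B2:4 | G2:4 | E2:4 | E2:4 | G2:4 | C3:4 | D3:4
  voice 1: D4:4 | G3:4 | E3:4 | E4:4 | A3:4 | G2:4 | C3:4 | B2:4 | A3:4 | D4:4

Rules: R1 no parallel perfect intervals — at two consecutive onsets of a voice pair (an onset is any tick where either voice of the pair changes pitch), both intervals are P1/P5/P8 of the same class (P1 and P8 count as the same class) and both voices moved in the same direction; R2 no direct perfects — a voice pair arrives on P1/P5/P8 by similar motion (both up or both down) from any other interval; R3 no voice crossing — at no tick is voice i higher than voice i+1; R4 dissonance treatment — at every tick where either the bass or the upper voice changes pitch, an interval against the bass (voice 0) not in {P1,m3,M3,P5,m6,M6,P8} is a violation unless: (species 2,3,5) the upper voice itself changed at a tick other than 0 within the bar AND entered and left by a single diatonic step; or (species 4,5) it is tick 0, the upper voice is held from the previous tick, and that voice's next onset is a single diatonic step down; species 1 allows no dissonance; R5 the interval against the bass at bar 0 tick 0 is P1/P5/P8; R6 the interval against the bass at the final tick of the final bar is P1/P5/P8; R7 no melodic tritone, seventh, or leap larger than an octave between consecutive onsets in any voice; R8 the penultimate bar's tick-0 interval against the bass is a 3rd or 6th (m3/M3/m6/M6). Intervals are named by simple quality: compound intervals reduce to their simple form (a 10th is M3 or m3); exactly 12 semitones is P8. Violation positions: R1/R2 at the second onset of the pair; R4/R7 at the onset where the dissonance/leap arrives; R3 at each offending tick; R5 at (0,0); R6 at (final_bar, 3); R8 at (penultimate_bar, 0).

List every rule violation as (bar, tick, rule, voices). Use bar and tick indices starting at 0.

bar 0: v0=D3 v1=D4 downbeat P8
bar 1: v0=E3 v1=G3 downbeat m3
bar 2: v0=C3 v1=E3 downbeat M3
bar 3: v0=B2 v1=E4 downbeat P4
bar 4: v0=G2 v1=A3 downbeat M2
bar 5: v0=E2 v1=G2 downbeat m3
bar 6: v0=E2 v1=C3 downbeat m6
bar 7: v0=G2 v1=B2 downbeat M3
bar 8: v0=C3 v1=A3 downbeat M6
bar 9: v0=D3 v1=D4 downbeat P8
  -> R4 @ bar 3 tick 0 v(0, 1): B2/E4 P4 untreated
  -> R4 @ bar 4 tick 0 v(0, 1): G2/A3 M2 untreated
  -> R7 @ bar 5 tick 0 v(1,): A3->G2 leap 14st
  -> R7 @ bar 8 tick 0 v(1,): B2->A3 leap 10st
  -> R2 @ bar 9 tick 0 v(0, 1): C3/A3 M6 -> D3/D4 P8 similar

(3, 0, R4, (0, 1))
(4, 0, R4, (0, 1))
(5, 0, R7, (1,))
(8, 0, R7, (1,))
(9, 0, R2, (0, 1))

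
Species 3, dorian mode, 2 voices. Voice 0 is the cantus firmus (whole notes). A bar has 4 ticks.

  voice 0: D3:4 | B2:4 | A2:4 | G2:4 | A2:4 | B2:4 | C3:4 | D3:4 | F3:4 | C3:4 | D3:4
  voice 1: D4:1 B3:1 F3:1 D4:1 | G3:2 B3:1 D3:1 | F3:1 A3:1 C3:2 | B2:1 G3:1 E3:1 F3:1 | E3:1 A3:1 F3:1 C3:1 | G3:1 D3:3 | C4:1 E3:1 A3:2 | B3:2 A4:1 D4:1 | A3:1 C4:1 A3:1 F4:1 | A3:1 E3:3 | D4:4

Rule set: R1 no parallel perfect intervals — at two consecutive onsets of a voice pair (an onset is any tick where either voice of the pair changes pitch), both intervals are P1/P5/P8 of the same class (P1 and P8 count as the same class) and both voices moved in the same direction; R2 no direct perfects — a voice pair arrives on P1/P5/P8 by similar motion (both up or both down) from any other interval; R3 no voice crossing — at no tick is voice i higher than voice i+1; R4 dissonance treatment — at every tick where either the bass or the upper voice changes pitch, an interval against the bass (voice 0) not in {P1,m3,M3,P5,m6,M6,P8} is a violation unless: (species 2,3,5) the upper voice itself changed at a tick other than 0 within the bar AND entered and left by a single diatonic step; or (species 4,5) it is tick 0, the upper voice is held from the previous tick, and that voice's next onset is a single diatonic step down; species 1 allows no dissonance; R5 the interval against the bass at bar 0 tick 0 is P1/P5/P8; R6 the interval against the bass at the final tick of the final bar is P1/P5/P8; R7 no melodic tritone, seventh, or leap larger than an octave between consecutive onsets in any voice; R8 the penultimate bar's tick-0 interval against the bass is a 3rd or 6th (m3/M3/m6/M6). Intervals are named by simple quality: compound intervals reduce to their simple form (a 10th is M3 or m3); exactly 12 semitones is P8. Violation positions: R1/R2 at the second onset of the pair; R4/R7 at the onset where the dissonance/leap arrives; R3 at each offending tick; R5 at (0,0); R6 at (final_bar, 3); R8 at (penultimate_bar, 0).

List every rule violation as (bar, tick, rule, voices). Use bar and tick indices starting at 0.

(0, 2, R7, (1,))
(6, 0, R2, (0, 1))
(6, 0, R7, (1,))
(7, 2, R7, (1,))
(10, 0, R2, (0, 1))
(10, 0, R7, (1,))

bar 0: v0=D3 v1=D4 downbeat P8
bar 1: v0=B2 v1=G3 downbeat m6
bar 2: v0=A2 v1=F3 downbeat m6
bar 3: v0=G2 v1=B2 downbeat M3
bar 4: v0=A2 v1=E3 downbeat P5
bar 5: v0=B2 v1=G3 downbeat m6
bar 6: v0=C3 v1=C4 downbeat P8
bar 7: v0=D3 v1=B3 downbeat M6
bar 8: v0=F3 v1=A3 downbeat M3
bar 9: v0=C3 v1=A3 downbeat M6
bar 10: v0=D3 v1=D4 downbeat P8
  -> R7 @ bar 0 tick 2 v(1,): B3->F3 leap 6st
  -> R2 @ bar 6 tick 0 v(0, 1): B2/D3 m3 -> C3/C4 P8 similar
  -> R7 @ bar 6 tick 0 v(1,): D3->C4 leap 10st
  -> R7 @ bar 7 tick 2 v(1,): B3->A4 leap 10st
  -> R2 @ bar 10 tick 0 v(0, 1): C3/E3 M3 -> D3/D4 P8 similar
  -> R7 @ bar 10 tick 0 v(1,): E3->D4 leap 10st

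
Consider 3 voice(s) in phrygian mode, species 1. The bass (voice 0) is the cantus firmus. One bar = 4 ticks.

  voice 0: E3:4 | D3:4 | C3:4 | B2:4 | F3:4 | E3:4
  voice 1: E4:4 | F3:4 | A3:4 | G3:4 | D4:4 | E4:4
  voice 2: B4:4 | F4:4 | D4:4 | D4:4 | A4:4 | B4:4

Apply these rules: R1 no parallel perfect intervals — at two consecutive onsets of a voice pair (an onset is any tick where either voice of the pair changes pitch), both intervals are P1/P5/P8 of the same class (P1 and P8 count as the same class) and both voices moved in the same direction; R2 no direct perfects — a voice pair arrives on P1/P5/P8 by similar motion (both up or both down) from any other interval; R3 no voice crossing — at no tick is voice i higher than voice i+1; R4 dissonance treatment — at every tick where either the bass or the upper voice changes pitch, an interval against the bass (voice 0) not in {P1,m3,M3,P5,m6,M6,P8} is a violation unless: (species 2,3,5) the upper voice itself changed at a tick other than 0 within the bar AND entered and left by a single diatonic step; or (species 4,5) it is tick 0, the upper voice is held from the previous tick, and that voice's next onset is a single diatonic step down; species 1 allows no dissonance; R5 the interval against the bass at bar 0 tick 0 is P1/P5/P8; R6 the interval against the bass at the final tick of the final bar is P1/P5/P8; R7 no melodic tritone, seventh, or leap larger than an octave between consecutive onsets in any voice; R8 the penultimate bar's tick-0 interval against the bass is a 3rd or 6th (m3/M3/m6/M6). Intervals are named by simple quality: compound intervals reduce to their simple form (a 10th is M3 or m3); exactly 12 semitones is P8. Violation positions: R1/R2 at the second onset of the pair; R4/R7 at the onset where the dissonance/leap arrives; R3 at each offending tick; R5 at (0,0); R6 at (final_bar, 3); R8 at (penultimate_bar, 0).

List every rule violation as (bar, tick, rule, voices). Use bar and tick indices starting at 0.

(1, 0, R2, (1, 2))
(1, 0, R7, (1,))
(1, 0, R7, (2,))
(2, 0, R4, (0, 2))
(4, 0, R1, (1, 2))
(4, 0, R7, (0,))
(5, 0, R1, (1, 2))

bar 0: v0=E3 v1=E4 v2=B4 downbeat P5
bar 1: v0=D3 v1=F3 v2=F4 downbeat m3
bar 2: v0=C3 v1=A3 v2=D4 downbeat M2
bar 3: v0=B2 v1=G3 v2=D4 downbeat m3
bar 4: v0=F3 v1=D4 v2=A4 downbeat M3
bar 5: v0=E3 v1=E4 v2=B4 downbeat P5
  -> R2 @ bar 1 tick 0 v(1, 2): E4/B4 P5 -> F3/F4 P8 similar
  -> R7 @ bar 1 tick 0 v(1,): E4->F3 leap 11st
  -> R7 @ bar 1 tick 0 v(2,): B4->F4 leap 6st
  -> R4 @ bar 2 tick 0 v(0, 2): C3/D4 M2 untreated
  -> R1 @ bar 4 tick 0 v(1, 2): G3/D4 P5 -> D4/A4 P5 similar
  -> R7 @ bar 4 tick 0 v(0,): B2->F3 leap 6st
  -> R1 @ bar 5 tick 0 v(1, 2): D4/A4 P5 -> E4/B4 P5 similar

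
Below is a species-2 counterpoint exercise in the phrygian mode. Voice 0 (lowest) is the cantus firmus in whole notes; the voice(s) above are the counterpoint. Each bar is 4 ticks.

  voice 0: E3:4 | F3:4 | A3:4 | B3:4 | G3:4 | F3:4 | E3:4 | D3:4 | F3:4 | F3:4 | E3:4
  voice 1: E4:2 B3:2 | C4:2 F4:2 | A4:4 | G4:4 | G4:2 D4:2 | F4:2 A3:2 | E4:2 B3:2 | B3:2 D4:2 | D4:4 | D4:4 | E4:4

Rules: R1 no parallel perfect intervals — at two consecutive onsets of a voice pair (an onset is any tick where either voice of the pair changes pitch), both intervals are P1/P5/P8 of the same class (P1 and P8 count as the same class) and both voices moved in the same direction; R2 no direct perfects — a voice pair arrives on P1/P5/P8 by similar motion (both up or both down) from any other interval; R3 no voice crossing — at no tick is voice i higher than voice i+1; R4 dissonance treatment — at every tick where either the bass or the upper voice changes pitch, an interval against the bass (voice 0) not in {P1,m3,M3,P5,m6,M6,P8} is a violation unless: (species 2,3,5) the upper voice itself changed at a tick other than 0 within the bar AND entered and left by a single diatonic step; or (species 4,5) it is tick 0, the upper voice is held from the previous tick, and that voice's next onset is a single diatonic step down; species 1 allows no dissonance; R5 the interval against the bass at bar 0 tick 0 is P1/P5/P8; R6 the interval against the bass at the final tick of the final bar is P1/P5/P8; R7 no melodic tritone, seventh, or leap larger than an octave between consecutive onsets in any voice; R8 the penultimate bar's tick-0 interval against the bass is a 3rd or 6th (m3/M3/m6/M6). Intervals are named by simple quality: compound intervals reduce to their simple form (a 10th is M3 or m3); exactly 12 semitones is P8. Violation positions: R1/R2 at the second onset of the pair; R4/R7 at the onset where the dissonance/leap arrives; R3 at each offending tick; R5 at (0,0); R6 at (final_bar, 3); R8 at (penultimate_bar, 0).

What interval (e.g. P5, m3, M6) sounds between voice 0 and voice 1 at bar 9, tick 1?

voice 0=F3 voice 1=D4 -> M6

M6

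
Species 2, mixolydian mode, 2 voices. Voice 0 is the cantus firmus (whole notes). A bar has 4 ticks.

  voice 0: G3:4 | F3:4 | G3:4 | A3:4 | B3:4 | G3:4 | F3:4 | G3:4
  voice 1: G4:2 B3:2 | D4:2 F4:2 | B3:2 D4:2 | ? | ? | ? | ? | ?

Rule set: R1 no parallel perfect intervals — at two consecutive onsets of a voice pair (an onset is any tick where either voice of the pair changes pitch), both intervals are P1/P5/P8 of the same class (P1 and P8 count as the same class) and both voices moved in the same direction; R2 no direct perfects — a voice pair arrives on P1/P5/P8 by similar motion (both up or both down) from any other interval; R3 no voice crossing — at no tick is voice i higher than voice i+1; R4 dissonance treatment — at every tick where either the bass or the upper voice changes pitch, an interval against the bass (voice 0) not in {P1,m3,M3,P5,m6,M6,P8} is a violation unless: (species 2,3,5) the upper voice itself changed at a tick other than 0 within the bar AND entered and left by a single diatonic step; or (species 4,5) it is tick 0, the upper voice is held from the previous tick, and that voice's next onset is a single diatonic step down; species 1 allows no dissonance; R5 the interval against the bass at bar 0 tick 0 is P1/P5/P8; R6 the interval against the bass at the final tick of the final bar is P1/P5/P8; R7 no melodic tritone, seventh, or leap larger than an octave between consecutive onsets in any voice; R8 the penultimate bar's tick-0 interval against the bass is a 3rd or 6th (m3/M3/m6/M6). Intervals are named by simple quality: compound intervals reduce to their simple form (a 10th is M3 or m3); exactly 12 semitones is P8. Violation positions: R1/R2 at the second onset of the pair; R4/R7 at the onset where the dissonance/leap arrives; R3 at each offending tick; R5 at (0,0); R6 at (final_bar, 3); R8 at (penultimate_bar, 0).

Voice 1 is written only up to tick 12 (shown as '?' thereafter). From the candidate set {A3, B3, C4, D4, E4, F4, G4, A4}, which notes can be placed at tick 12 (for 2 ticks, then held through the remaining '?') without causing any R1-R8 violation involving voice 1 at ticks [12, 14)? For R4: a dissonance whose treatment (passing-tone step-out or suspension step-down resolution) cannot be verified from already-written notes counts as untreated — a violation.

{A3, C4, F4}

A3: legal
B3: violates R4
C4: legal
D4: violates R4
E4: violates R1
F4: legal
G4: violates R4
A4: violates R2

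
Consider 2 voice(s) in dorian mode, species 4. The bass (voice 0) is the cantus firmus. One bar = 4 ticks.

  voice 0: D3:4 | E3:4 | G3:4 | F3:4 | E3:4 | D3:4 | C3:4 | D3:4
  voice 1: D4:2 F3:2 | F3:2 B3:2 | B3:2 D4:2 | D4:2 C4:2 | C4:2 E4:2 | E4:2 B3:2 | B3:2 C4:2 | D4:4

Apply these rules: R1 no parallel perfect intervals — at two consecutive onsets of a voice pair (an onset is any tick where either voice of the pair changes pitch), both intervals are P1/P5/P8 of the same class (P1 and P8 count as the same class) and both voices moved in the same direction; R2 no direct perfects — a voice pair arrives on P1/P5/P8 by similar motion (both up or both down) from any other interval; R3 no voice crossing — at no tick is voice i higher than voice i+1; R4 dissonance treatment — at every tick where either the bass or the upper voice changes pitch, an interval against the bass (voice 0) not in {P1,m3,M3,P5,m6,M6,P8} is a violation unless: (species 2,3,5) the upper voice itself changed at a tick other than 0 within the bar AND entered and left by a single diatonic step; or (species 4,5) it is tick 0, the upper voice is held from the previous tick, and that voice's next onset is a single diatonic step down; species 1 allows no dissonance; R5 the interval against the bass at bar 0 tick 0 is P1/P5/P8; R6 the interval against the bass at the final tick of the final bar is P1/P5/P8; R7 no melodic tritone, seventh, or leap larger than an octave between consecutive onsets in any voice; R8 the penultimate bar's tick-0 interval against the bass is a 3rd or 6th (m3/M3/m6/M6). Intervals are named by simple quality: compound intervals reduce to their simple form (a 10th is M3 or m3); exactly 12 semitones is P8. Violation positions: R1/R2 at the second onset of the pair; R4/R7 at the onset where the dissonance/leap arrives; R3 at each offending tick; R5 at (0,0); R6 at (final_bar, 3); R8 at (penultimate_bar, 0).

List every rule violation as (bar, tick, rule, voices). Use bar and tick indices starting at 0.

bar 0: v0=D3 v1=D4 downbeat P8
bar 1: v0=E3 v1=F3 downbeat m2
bar 2: v0=G3 v1=B3 downbeat M3
bar 3: v0=F3 v1=D4 downbeat M6
bar 4: v0=E3 v1=C4 downbeat m6
bar 5: v0=D3 v1=E4 downbeat M2
bar 6: v0=C3 v1=B3 downbeat M7
bar 7: v0=D3 v1=D4 downbeat P8
  -> R4 @ bar 1 tick 0 v(0, 1): E3/F3 m2 untreated
  -> R7 @ bar 1 tick 2 v(1,): F3->B3 leap 6st
  -> R4 @ bar 5 tick 0 v(0, 1): D3/E4 M2 untreated
  -> R4 @ bar 6 tick 0 v(0, 1): C3/B3 M7 untreated
  -> R8 @ bar 6 tick 0 v(0, 1): penult M7 not 3rd/6th
  -> R1 @ bar 7 tick 0 v(0, 1): C3/C4 P8 -> D3/D4 P8 similar

(1, 0, R4, (0, 1))
(1, 2, R7, (1,))
(5, 0, R4, (0, 1))
(6, 0, R4, (0, 1))
(6, 0, R8, (0, 1))
(7, 0, R1, (0, 1))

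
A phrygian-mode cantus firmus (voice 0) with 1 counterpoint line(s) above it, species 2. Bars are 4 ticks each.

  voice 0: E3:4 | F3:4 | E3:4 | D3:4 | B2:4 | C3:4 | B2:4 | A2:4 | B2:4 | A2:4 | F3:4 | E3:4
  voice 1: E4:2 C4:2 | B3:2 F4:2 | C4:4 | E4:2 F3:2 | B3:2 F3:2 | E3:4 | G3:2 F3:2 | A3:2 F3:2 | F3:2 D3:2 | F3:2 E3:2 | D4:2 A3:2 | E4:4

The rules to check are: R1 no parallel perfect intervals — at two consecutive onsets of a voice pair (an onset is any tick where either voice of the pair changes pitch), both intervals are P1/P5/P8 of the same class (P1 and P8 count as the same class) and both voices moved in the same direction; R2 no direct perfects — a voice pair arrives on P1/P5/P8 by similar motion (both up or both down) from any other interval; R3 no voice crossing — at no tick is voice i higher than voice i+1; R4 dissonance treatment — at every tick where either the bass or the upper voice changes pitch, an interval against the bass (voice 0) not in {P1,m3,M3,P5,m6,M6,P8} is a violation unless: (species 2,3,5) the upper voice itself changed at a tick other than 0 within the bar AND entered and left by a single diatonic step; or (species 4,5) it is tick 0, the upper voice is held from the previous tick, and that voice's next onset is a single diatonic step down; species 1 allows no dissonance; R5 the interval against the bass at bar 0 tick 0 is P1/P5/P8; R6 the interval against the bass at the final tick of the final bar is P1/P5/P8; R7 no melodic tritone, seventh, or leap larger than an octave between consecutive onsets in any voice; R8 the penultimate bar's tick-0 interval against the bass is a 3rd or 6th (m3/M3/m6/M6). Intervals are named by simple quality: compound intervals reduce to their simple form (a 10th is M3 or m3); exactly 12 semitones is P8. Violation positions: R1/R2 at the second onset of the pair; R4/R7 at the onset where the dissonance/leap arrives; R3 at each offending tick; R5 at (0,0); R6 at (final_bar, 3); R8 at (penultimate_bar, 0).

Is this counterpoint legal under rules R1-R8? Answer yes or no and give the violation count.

bar 0: v0=E3 v1=E4 (P8)
bar 1: v0=F3 v1=B3 (TT)
bar 2: v0=E3 v1=C4 (m6)
bar 3: v0=D3 v1=E4 (M2)
bar 4: v0=B2 v1=B3 (P8)
bar 5: v0=C3 v1=E3 (M3)
bar 6: v0=B2 v1=G3 (m6)
bar 7: v0=A2 v1=A3 (P8)
bar 8: v0=B2 v1=F3 (TT)
bar 9: v0=A2 v1=F3 (m6)
bar 10: v0=F3 v1=D4 (M6)
bar 11: v0=E3 v1=E4 (P8)
  R4 @ bar1.0: F3/B3 TT untreated
  R7 @ bar1.2: B3->F4 leap 6st
  R4 @ bar3.0: D3/E4 M2 untreated
  R7 @ bar3.2: E4->F3 leap 11st
  R7 @ bar4.0: F3->B3 leap 6st
  R4 @ bar4.2: B2/F3 TT untreated
  R7 @ bar4.2: B3->F3 leap 6st
  R4 @ bar6.2: B2/F3 TT untreated
  R4 @ bar8.0: B2/F3 TT untreated
  R7 @ bar10.0: E3->D4 leap 10st

No (10 violations)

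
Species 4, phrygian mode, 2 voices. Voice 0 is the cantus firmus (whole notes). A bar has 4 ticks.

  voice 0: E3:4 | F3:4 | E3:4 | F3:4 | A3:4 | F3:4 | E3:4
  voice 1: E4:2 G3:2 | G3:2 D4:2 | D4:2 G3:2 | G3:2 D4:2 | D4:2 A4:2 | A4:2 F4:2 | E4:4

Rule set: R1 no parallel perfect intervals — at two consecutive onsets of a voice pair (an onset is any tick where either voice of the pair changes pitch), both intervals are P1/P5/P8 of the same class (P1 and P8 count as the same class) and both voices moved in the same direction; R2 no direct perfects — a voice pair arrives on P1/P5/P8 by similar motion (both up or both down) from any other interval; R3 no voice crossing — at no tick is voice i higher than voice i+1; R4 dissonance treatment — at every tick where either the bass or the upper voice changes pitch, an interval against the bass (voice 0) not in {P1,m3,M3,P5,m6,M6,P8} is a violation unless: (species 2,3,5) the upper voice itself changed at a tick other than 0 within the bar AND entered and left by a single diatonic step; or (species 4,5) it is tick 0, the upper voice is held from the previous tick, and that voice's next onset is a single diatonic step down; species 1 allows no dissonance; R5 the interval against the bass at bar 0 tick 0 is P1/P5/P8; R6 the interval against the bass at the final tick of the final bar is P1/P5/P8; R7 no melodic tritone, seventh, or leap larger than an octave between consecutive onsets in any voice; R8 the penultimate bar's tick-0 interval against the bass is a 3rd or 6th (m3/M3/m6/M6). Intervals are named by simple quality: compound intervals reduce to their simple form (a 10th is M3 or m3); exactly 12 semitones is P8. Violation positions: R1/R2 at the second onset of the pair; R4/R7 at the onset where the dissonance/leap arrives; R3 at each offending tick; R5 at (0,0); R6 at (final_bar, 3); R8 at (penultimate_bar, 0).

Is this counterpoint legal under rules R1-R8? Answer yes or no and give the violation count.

bar 0: v0=E3 v1=E4 (P8)
bar 1: v0=F3 v1=G3 (M2)
bar 2: v0=E3 v1=D4 (m7)
bar 3: v0=F3 v1=G3 (M2)
bar 4: v0=A3 v1=D4 (P4)
bar 5: v0=F3 v1=A4 (M3)
bar 6: v0=E3 v1=E4 (P8)
  R4 @ bar1.0: F3/G3 M2 untreated
  R4 @ bar2.0: E3/D4 m7 untreated
  R4 @ bar3.0: F3/G3 M2 untreated
  R4 @ bar4.0: A3/D4 P4 untreated
  R1 @ bar6.0: F3/F4 P8 -> E3/E4 P8 similar

No (5 violations)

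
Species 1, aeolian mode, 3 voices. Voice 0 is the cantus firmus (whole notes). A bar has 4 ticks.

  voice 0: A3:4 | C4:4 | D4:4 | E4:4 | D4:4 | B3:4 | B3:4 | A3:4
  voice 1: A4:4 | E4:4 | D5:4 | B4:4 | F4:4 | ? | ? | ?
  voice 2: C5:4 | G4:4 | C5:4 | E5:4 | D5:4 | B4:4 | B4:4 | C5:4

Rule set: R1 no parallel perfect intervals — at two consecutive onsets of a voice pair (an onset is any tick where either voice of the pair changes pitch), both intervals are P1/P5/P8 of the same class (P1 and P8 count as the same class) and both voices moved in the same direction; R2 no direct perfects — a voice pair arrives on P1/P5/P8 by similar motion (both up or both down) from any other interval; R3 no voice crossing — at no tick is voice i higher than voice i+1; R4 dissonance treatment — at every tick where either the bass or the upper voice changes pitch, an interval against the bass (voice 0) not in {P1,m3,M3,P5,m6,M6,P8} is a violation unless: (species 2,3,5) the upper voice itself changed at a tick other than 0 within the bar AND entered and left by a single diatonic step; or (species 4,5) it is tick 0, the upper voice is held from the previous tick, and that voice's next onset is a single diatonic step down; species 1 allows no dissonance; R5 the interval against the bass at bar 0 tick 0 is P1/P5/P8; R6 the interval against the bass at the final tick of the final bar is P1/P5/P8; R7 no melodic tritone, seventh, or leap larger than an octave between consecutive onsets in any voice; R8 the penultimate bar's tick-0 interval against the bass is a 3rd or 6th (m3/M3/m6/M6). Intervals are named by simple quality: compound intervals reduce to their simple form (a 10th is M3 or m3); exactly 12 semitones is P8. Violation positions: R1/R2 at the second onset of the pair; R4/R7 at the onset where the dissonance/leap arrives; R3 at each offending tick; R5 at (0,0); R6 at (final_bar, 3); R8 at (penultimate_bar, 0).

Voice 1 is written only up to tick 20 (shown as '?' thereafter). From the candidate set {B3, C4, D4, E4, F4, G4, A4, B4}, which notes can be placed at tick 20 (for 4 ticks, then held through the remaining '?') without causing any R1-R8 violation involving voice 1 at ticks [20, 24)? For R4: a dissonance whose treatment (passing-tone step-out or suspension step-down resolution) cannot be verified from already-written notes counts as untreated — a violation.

B3: violates R2,R7
C4: violates R4
D4: legal
E4: violates R2,R4
F4: violates R4
G4: legal
A4: violates R4
B4: violates R7

{D4, G4}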